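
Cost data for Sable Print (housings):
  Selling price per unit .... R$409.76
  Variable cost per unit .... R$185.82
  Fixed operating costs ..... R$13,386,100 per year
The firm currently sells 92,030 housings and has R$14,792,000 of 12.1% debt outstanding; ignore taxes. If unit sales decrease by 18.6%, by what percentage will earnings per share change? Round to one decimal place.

Contribution at this volume is 92,030 × R$223.94 = R$20,609,198.20.
Subtracting fixed costs: EBIT = R$20,609,198.20 − R$13,386,100 = R$7,223,098.20.
After interest of R$1,789,832.00, pre-tax earnings = R$5,433,266.20.
Degree of combined leverage = contribution ÷ (EBIT − I) = R$20,609,198.20 ÷ R$5,433,266.20 = 3.7932.
EPS therefore changes by 3.7932 × (-18.6%) = -70.6%.

-70.6%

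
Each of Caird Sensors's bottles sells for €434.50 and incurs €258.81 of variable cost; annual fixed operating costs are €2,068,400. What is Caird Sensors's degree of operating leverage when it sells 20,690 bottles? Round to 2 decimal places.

2.32

Total contribution margin = 20,690 × €175.69 = €3,635,026.10.
Operating income = contribution − fixed costs = €3,635,026.10 − €2,068,400 = €1,566,626.10.
Degree of operating leverage = €3,635,026.10 / €1,566,626.10 = 2.3203.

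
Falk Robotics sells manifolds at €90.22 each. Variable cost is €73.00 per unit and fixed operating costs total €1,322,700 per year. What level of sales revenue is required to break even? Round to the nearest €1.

€6,929,965

CM per unit = €90.22 − €73.00 = €17.22; CM ratio = €17.22 / €90.22 = 0.1909.
Break-even revenue = fixed costs × price ÷ CM = €1,322,700 × €90.22 ÷ €17.22 = €6,929,965.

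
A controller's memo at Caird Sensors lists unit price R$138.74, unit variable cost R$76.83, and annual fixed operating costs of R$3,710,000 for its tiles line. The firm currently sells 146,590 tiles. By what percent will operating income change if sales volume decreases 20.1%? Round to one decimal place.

-34.0%

Contribution at this volume is 146,590 × R$61.91 = R$9,075,386.90.
Subtracting fixed costs: EBIT = R$9,075,386.90 − R$3,710,000 = R$5,365,386.90.
So DOL = total CM / EBIT = R$9,075,386.90 / R$5,365,386.90 = 1.6915.
%ΔEBIT = DOL × %ΔSales = 1.6915 × -20.1% = -34.0%.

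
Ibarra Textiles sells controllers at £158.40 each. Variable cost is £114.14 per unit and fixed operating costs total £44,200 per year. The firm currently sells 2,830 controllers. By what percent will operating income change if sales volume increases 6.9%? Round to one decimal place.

Contribution at this volume is 2,830 × £44.26 = £125,255.80.
EBIT = £125,255.80 − £44,200 = £81,055.80.
DOL = contribution ÷ EBIT = £125,255.80 ÷ £81,055.80 = 1.5453.
%ΔEBIT = DOL × %ΔSales = 1.5453 × +6.9% = +10.7%.

+10.7%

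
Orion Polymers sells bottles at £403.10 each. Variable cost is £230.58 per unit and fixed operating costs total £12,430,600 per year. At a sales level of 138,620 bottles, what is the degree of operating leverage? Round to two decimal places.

2.08

At 138,620 units, contribution = 138,620 × £172.52 = £23,914,722.40.
EBIT = £23,914,722.40 − £12,430,600 = £11,484,122.40.
Degree of operating leverage = £23,914,722.40 / £11,484,122.40 = 2.0824.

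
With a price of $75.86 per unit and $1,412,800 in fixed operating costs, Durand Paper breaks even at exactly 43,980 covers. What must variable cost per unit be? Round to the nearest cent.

$43.74

At break-even, FC = Q × (P − VC), so P − VC = $1,412,800 ÷ 43,980 = $32.1237.
Variable cost per unit = $75.86 − $32.1237 = $43.74.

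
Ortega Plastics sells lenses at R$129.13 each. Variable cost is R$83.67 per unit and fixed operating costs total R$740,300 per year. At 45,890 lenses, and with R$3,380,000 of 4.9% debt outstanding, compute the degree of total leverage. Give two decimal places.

1.77

At 45,890 units, contribution = 45,890 × R$45.46 = R$2,086,159.40.
Operating income = contribution − fixed costs = R$2,086,159.40 − R$740,300 = R$1,345,859.40. Interest = R$165,620.00, so EBIT − I = R$1,180,239.40.
Degree of total leverage = total CM / (EBIT − interest) = R$2,086,159.40 / R$1,180,239.40 = 1.7676.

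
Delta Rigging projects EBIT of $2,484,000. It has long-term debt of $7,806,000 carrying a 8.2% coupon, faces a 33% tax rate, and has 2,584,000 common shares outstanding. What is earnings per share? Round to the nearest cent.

Pre-tax income = $2,484,000 − $640,092.00 = $1,843,908.00.
Net income = $1,843,908.00 × (1 − 0.33) = $1,235,418.36.
EPS = $1,235,418.36 ÷ 2,584,000 = $0.48.

$0.48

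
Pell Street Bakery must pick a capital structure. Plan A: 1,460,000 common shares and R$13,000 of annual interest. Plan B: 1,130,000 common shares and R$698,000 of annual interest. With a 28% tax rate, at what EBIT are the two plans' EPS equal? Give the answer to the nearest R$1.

R$3,043,606

At indifference, (EBIT − 13,000)(1 − t)/1,460,000 = (EBIT − 698,000)(1 − t)/1,130,000.
Cancelling (1 − t) and cross-multiplying: 1,130,000·(EBIT − 13,000) = 1,460,000·(EBIT − 698,000).
EBIT × (1,460,000 − 1,130,000) = 698,000 × 1,460,000 − 13,000 × 1,130,000 = 1,004,390,000,000, so EBIT = 1,004,390,000,000 ÷ 330,000 = 3,043,606.06.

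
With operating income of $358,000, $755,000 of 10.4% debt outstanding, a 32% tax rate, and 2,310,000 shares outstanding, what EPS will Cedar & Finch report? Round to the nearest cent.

$0.08

Pre-tax income = $358,000 − $78,520.00 = $279,480.00.
Net income = $279,480.00 × (1 − 0.32) = $190,046.40.
Per share: $190,046.40 / 2,310,000 shares = $0.08.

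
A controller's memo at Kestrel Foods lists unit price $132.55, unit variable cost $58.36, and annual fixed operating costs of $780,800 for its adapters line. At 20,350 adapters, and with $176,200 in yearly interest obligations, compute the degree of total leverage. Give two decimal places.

2.73

Contribution at this volume is 20,350 × $74.19 = $1,509,766.50.
Operating income = contribution − fixed costs = $1,509,766.50 − $780,800 = $728,966.50. Interest = $176,200.00, so EBIT − I = $552,766.50.
DCL = contribution ÷ (EBIT − I) = $1,509,766.50 ÷ $552,766.50 = 2.7313.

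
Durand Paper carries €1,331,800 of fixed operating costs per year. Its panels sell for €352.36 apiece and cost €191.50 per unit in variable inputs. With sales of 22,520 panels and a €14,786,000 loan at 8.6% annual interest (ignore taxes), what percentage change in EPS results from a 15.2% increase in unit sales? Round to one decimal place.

+54.0%

Total contribution margin = 22,520 × €160.86 = €3,622,567.20.
EBIT = €3,622,567.20 − €1,331,800 = €2,290,767.20.
Interest = €1,271,596.00, so EBIT − I = €1,019,171.20.
Degree of combined leverage = contribution ÷ (EBIT − I) = €3,622,567.20 ÷ €1,019,171.20 = 3.5544.
EPS therefore changes by 3.5544 × (+15.2%) = +54.0%.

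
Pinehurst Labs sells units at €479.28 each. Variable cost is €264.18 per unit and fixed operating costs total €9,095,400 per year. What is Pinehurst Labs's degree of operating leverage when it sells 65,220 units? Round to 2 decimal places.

2.84

At 65,220 units, contribution = 65,220 × €215.10 = €14,028,822.00.
Subtracting fixed costs: EBIT = €14,028,822.00 − €9,095,400 = €4,933,422.00.
Degree of operating leverage = €14,028,822.00 / €4,933,422.00 = 2.8436.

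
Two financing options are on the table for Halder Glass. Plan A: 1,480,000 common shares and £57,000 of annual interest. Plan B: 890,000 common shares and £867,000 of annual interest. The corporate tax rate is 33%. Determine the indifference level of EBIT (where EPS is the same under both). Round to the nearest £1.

£2,088,864

Set EPS_A = EPS_B: (EBIT − £57,000)(1 − 0.33) ÷ 1,480,000 = (EBIT − £867,000)(1 − 0.33) ÷ 890,000.
The (1 − t) factor cancels: (EBIT − 57,000) × 890,000 = (EBIT − 867,000) × 1,480,000.
Solving, EBIT = (867,000·1,480,000 − 57,000·890,000) / (1,480,000 − 890,000) = 1,232,430,000,000 / 590,000 = 2,088,864.41.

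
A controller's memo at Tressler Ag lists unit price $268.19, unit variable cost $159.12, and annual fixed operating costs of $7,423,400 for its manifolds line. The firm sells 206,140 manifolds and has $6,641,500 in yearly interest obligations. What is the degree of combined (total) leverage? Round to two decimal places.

2.67

Contribution at this volume is 206,140 × $109.07 = $22,483,689.80.
EBIT = $22,483,689.80 − $7,423,400 = $15,060,289.80. Interest = $6,641,500.00, so EBIT − I = $8,418,789.80.
DCL = contribution ÷ (EBIT − I) = $22,483,689.80 ÷ $8,418,789.80 = 2.6707.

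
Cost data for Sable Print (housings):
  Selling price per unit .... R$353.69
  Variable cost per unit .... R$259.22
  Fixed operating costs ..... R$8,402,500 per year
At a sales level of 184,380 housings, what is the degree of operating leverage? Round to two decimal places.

1.93

Contribution at this volume is 184,380 × R$94.47 = R$17,418,378.60.
Subtracting fixed costs: EBIT = R$17,418,378.60 − R$8,402,500 = R$9,015,878.60.
Degree of operating leverage = R$17,418,378.60 / R$9,015,878.60 = 1.9320.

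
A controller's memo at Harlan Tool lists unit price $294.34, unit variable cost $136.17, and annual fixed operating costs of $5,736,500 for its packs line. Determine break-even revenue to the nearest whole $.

CM per unit = $294.34 − $136.17 = $158.17; CM ratio = $158.17 / $294.34 = 0.5374.
Break-even sales = FC ÷ CM ratio = $5,736,500 × $294.34 / $158.17 = $10,675,105.

$10,675,105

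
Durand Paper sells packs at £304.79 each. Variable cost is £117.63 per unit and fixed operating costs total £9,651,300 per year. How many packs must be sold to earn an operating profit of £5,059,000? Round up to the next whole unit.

Each unit contributes £304.79 − £117.63 = £187.16.
Required volume = (fixed costs + target profit) ÷ CM = (£9,651,300 + £5,059,000) ÷ £187.16 = 78,597.46, so 78,598 packs.

78,598 packs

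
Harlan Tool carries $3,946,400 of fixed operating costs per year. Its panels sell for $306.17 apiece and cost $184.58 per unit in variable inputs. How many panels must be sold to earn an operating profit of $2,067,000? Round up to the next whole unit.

49,457 panels

Unit CM = price − variable cost = $306.17 − $184.58 = $121.59.
Required volume = (fixed costs + target profit) ÷ CM = ($3,946,400 + $2,067,000) ÷ $121.59 = 49,456.37, so 49,457 panels.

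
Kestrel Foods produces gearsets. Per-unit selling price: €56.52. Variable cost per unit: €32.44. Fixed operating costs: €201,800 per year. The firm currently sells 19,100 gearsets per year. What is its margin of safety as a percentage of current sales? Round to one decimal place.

Each unit contributes €56.52 − €32.44 = €24.08. Break-even units = €201,800 ÷ €24.08 = 8,380.40; break-even revenue = 8,380.40 × €56.52 = €473,660.13.
Current sales = 19,100 × €56.52 = €1,079,532.00.
Margin of safety = (€1,079,532.00 − €473,660.13) ÷ €1,079,532.00 = 56.1%.

56.1%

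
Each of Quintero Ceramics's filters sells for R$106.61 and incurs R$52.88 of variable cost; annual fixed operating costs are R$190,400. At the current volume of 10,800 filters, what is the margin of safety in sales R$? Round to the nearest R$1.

R$773,600

Each unit contributes R$106.61 − R$52.88 = R$53.73. Break-even units = R$190,400 ÷ R$53.73 = 3,543.64; break-even revenue = 3,543.64 × R$106.61 = R$377,787.90.
Actual sales revenue = 10,800 × R$106.61 = R$1,151,388.00.
Margin of safety = R$1,151,388.00 − R$377,787.90 = R$773,600.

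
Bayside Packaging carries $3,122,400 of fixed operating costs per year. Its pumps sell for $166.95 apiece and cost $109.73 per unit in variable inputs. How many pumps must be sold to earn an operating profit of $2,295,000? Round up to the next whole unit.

94,677 pumps

Contribution margin per unit = $166.95 − $109.73 = $57.22.
Need Q such that Q × $57.22 − $3,122,400 = $2,295,000, i.e. Q = $5,417,400 / $57.22 = 94,676.69 → 94,677.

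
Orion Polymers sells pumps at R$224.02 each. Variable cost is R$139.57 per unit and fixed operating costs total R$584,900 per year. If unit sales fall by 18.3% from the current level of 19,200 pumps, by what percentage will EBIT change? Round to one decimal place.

-28.6%

Contribution at this volume is 19,200 × R$84.45 = R$1,621,440.00.
Subtracting fixed costs: EBIT = R$1,621,440.00 − R$584,900 = R$1,036,540.00.
So DOL = total CM / EBIT = R$1,621,440.00 / R$1,036,540.00 = 1.5643.
So EBIT moves 1.5643 × (-18.3%) = -28.6%.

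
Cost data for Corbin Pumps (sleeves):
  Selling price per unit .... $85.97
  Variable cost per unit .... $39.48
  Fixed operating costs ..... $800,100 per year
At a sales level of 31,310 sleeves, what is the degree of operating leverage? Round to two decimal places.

Contribution at this volume is 31,310 × $46.49 = $1,455,601.90.
Operating income = contribution − fixed costs = $1,455,601.90 − $800,100 = $655,501.90.
So DOL = total CM / EBIT = $1,455,601.90 / $655,501.90 = 2.2206.

2.22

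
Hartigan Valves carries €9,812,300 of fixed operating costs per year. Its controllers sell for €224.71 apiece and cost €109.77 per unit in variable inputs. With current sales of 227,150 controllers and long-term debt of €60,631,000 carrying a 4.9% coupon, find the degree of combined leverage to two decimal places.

1.96

Contribution at this volume is 227,150 × €114.94 = €26,108,621.00.
EBIT = €26,108,621.00 − €9,812,300 = €16,296,321.00. Interest = €2,970,919.00, so EBIT − I = €13,325,402.00.
DCL = contribution ÷ (EBIT − I) = €26,108,621.00 ÷ €13,325,402.00 = 1.9593.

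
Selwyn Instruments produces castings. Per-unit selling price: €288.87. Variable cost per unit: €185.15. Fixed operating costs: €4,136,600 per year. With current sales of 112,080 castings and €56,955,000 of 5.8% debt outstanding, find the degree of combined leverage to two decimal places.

2.78

Total contribution margin = 112,080 × €103.72 = €11,624,937.60.
Subtracting fixed costs: EBIT = €11,624,937.60 − €4,136,600 = €7,488,337.60. Interest = €3,303,390.00, so EBIT − I = €4,184,947.60.
Degree of total leverage = total CM / (EBIT − interest) = €11,624,937.60 / €4,184,947.60 = 2.7778.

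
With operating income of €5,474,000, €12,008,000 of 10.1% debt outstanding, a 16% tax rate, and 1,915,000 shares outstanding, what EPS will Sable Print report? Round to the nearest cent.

€1.87

Interest = €1,212,808.00, so EBT = €5,474,000 − €1,212,808.00 = €4,261,192.00.
Net income = €4,261,192.00 × (1 − 0.16) = €3,579,401.28.
Per share: €3,579,401.28 / 1,915,000 shares = €1.87.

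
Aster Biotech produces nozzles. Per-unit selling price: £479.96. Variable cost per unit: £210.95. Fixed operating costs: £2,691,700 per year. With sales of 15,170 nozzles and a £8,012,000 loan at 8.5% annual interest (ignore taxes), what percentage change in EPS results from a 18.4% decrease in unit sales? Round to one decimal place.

Total contribution margin = 15,170 × £269.01 = £4,080,881.70.
EBIT = £4,080,881.70 − £2,691,700 = £1,389,181.70.
Interest = £681,020.00, so EBIT − I = £708,161.70.
Degree of combined leverage = contribution ÷ (EBIT − I) = £4,080,881.70 ÷ £708,161.70 = 5.7626.
EPS therefore changes by 5.7626 × (-18.4%) = -106.0%.

-106.0%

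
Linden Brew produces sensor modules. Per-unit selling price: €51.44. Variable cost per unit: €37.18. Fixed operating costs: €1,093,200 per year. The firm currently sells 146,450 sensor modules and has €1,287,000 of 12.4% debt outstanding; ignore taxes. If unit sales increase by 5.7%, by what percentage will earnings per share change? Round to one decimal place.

+14.2%

Total contribution margin = 146,450 × €14.26 = €2,088,377.00.
Operating income = contribution − fixed costs = €2,088,377.00 − €1,093,200 = €995,177.00.
After interest of €159,588.00, pre-tax earnings = €835,589.00.
DCL = total CM / (EBIT − I) = €2,088,377.00 / €835,589.00 = 2.4993.
EPS therefore changes by 2.4993 × (+5.7%) = +14.2%.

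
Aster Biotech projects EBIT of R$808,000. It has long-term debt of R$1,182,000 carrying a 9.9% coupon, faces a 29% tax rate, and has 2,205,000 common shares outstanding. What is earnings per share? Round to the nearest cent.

Interest = R$117,018.00, so EBT = R$808,000 − R$117,018.00 = R$690,982.00.
Net income = R$690,982.00 × (1 − 0.29) = R$490,597.22.
EPS = R$490,597.22 ÷ 2,205,000 = R$0.22.

R$0.22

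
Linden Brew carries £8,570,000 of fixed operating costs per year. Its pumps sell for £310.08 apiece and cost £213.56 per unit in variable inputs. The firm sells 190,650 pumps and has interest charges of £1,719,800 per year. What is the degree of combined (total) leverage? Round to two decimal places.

Total contribution margin = 190,650 × £96.52 = £18,401,538.00.
Operating income = contribution − fixed costs = £18,401,538.00 − £8,570,000 = £9,831,538.00. Interest = £1,719,800.00.
DOL = £18,401,538.00 ÷ £9,831,538.00 = 1.8717; DFL = £9,831,538.00 ÷ £8,111,738.00 = 1.2120.
DCL = DOL × DFL = 1.8717 × 1.2120 = 2.2685.

2.27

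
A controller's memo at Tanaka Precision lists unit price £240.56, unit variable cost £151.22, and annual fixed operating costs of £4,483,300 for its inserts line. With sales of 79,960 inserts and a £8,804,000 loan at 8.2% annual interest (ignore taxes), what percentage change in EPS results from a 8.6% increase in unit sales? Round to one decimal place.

At 79,960 units, contribution = 79,960 × £89.34 = £7,143,626.40.
EBIT = £7,143,626.40 − £4,483,300 = £2,660,326.40.
After interest of £721,928.00, pre-tax earnings = £1,938,398.40.
Degree of combined leverage = contribution ÷ (EBIT − I) = £7,143,626.40 ÷ £1,938,398.40 = 3.6853.
EPS therefore changes by 3.6853 × (+8.6%) = +31.7%.

+31.7%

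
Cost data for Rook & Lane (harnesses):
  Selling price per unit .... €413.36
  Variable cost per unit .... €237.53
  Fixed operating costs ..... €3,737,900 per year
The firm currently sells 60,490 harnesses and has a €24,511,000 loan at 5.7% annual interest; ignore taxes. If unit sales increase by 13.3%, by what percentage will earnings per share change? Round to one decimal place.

Contribution at this volume is 60,490 × €175.83 = €10,635,956.70.
EBIT = €10,635,956.70 − €3,737,900 = €6,898,056.70.
After interest of €1,397,127.00, pre-tax earnings = €5,500,929.70.
Degree of combined leverage = contribution ÷ (EBIT − I) = €10,635,956.70 ÷ €5,500,929.70 = 1.9335.
EPS therefore changes by 1.9335 × (+13.3%) = +25.7%.

+25.7%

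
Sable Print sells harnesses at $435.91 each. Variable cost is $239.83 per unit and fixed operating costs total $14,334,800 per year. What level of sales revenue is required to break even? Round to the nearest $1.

$31,868,027

CM per unit = $435.91 − $239.83 = $196.08; CM ratio = $196.08 / $435.91 = 0.4498.
Break-even revenue = fixed costs × price ÷ CM = $14,334,800 × $435.91 ÷ $196.08 = $31,868,027.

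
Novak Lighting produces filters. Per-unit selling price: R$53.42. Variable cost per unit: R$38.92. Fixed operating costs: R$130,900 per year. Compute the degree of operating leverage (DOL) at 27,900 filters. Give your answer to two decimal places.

Contribution at this volume is 27,900 × R$14.50 = R$404,550.00.
EBIT = R$404,550.00 − R$130,900 = R$273,650.00.
DOL = contribution ÷ EBIT = R$404,550.00 ÷ R$273,650.00 = 1.4783.

1.48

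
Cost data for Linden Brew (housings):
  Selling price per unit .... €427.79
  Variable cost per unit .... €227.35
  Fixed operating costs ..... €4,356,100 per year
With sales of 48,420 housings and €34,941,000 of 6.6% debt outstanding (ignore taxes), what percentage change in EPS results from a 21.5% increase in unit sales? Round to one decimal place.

At 48,420 units, contribution = 48,420 × €200.44 = €9,705,304.80.
EBIT = €9,705,304.80 − €4,356,100 = €5,349,204.80.
After interest of €2,306,106.00, pre-tax earnings = €3,043,098.80.
Degree of combined leverage = contribution ÷ (EBIT − I) = €9,705,304.80 ÷ €3,043,098.80 = 3.1893.
EPS therefore changes by 3.1893 × (+21.5%) = +68.6%.

+68.6%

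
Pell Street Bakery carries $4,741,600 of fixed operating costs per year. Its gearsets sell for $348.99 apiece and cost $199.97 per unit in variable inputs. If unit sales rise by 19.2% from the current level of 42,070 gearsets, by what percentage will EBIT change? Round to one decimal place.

+78.8%

Total contribution margin = 42,070 × $149.02 = $6,269,271.40.
Operating income = contribution − fixed costs = $6,269,271.40 − $4,741,600 = $1,527,671.40.
DOL = contribution ÷ EBIT = $6,269,271.40 ÷ $1,527,671.40 = 4.1038.
Operating income changes by 4.1038 × +19.2% = +78.8%.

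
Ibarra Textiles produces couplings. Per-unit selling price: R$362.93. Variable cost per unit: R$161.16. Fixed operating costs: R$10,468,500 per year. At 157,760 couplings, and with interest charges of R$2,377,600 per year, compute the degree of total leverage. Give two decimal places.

Contribution at this volume is 157,760 × R$201.77 = R$31,831,235.20.
EBIT = R$31,831,235.20 − R$10,468,500 = R$21,362,735.20. Interest = R$2,377,600.00, so EBIT − I = R$18,985,135.20.
Degree of total leverage = total CM / (EBIT − interest) = R$31,831,235.20 / R$18,985,135.20 = 1.6766.

1.68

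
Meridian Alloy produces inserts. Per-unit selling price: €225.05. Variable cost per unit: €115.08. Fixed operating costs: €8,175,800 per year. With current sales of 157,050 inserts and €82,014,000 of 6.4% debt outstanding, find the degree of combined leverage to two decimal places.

4.49

At 157,050 units, contribution = 157,050 × €109.97 = €17,270,788.50.
EBIT = €17,270,788.50 − €8,175,800 = €9,094,988.50. Interest = €5,248,896.00, so EBIT − I = €3,846,092.50.
DCL = contribution ÷ (EBIT − I) = €17,270,788.50 ÷ €3,846,092.50 = 4.4905.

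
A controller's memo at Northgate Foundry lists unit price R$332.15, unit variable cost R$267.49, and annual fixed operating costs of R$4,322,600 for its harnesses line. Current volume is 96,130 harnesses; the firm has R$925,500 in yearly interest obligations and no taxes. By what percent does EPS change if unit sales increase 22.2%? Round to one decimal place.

Total contribution margin = 96,130 × R$64.66 = R$6,215,765.80.
EBIT = R$6,215,765.80 − R$4,322,600 = R$1,893,165.80.
Interest = R$925,500.00, so EBIT − I = R$967,665.80.
Degree of combined leverage = contribution ÷ (EBIT − I) = R$6,215,765.80 ÷ R$967,665.80 = 6.4235.
%ΔEPS = DCL × %ΔSales = 6.4235 × +22.2% = +142.6%.

+142.6%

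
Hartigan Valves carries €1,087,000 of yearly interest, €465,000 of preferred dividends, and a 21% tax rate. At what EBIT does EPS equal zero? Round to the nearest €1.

€1,675,608

Grossing the preferred dividend up to pre-tax terms: €465,000 / (1 − 0.21) = €588,607.59.
Financial break-even EBIT = interest + D_p ÷ (1 − t) = €1,087,000 + €588,607.59 = €1,675,607.59.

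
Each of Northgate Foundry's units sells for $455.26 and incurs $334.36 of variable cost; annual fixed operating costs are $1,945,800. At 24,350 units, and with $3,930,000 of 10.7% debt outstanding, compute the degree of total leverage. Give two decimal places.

At 24,350 units, contribution = 24,350 × $120.90 = $2,943,915.00.
Subtracting fixed costs: EBIT = $2,943,915.00 − $1,945,800 = $998,115.00. Interest = $420,510.00.
DOL = $2,943,915.00 ÷ $998,115.00 = 2.9495; DFL = $998,115.00 ÷ $577,605.00 = 1.7280.
Combined leverage = 2.9495 × 1.7280 = 5.0967.

5.10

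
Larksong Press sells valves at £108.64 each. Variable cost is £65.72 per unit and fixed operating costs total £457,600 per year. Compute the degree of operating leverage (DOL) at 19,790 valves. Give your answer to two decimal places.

Contribution at this volume is 19,790 × £42.92 = £849,386.80.
EBIT = £849,386.80 − £457,600 = £391,786.80.
So DOL = total CM / EBIT = £849,386.80 / £391,786.80 = 2.1680.

2.17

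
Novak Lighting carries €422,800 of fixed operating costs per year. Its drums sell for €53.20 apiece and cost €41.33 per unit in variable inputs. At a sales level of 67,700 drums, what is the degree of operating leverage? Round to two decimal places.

2.11

At 67,700 units, contribution = 67,700 × €11.87 = €803,599.00.
Subtracting fixed costs: EBIT = €803,599.00 − €422,800 = €380,799.00.
DOL = contribution ÷ EBIT = €803,599.00 ÷ €380,799.00 = 2.1103.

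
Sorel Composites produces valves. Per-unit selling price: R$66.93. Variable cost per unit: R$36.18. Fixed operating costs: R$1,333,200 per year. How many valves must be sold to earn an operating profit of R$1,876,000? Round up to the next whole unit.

104,365 valves

Unit CM = price − variable cost = R$66.93 − R$36.18 = R$30.75.
Need Q such that Q × R$30.75 − R$1,333,200 = R$1,876,000, i.e. Q = R$3,209,200 / R$30.75 = 104,364.23 → 104,365.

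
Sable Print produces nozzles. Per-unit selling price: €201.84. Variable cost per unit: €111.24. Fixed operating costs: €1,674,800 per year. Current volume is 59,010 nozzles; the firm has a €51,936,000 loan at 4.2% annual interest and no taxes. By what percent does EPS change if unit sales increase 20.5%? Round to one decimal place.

Total contribution margin = 59,010 × €90.60 = €5,346,306.00.
Subtracting fixed costs: EBIT = €5,346,306.00 − €1,674,800 = €3,671,506.00.
Interest = €2,181,312.00, so EBIT − I = €1,490,194.00.
Degree of combined leverage = contribution ÷ (EBIT − I) = €5,346,306.00 ÷ €1,490,194.00 = 3.5877.
%ΔEPS = DCL × %ΔSales = 3.5877 × +20.5% = +73.5%.

+73.5%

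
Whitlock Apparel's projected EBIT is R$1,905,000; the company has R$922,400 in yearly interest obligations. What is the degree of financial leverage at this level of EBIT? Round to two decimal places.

1.94

Annual interest charges come to R$922,400.00.
Degree of financial leverage = EBIT / (EBIT − interest) = R$1,905,000 / R$982,600.00 = 1.9387.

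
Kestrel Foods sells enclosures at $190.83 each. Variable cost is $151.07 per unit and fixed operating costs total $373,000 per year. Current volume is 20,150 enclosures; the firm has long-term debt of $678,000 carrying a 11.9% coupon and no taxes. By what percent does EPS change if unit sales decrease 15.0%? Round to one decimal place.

-34.6%

Total contribution margin = 20,150 × $39.76 = $801,164.00.
EBIT = $801,164.00 − $373,000 = $428,164.00.
Interest = $80,682.00, so EBIT − I = $347,482.00.
Degree of combined leverage = contribution ÷ (EBIT − I) = $801,164.00 ÷ $347,482.00 = 2.3056.
%ΔEPS = DCL × %ΔSales = 2.3056 × -15.0% = -34.6%.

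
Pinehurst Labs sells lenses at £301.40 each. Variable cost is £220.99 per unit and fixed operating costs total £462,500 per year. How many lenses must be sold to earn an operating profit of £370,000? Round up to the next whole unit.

10,354 lenses

Each unit contributes £301.40 − £220.99 = £80.41.
Units = (FC + target) / CM = (£462,500 + £370,000) / £80.41 = 10,353.19, so 10,354 lenses.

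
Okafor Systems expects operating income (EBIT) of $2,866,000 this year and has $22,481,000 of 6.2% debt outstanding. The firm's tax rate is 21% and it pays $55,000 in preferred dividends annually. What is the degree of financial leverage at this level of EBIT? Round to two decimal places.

Interest = $1,393,822.00.
Pre-tax preferred-dividend burden = $55,000 ÷ (1 − 0.21) = $69,620.25.
DFL = EBIT ÷ [EBIT − I − D_p/(1−t)] = $2,866,000 ÷ [$2,866,000 − $1,393,822.00 − $69,620.25] = $2,866,000 ÷ $1,402,557.75 = 2.0434.

2.04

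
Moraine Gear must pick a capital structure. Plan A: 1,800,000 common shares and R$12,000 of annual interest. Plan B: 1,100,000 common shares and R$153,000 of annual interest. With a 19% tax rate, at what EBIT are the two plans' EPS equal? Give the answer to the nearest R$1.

At indifference, (EBIT − 12,000)(1 − t)/1,800,000 = (EBIT − 153,000)(1 − t)/1,100,000.
The (1 − t) factor cancels: (EBIT − 12,000) × 1,100,000 = (EBIT − 153,000) × 1,800,000.
EBIT × (1,800,000 − 1,100,000) = 153,000 × 1,800,000 − 12,000 × 1,100,000 = 262,200,000,000, so EBIT = 262,200,000,000 ÷ 700,000 = 374,571.43.

R$374,571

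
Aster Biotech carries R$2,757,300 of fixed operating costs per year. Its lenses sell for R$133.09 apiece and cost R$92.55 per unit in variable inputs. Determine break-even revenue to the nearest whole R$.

R$9,052,024

CM per unit = R$133.09 − R$92.55 = R$40.54; CM ratio = R$40.54 / R$133.09 = 0.3046.
Break-even revenue = fixed costs × price ÷ CM = R$2,757,300 × R$133.09 ÷ R$40.54 = R$9,052,024.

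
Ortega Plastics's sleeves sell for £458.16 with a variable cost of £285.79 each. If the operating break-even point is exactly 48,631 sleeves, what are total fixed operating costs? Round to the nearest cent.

£8,382,525.47

Each unit contributes £458.16 − £285.79 = £172.37.
Since BE = FC / CM, FC = 48,631 × £172.37 = £8,382,525.47.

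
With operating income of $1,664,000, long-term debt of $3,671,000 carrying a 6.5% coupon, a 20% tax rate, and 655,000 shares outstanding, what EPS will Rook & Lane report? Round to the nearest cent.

Pre-tax income = $1,664,000 − $238,615.00 = $1,425,385.00.
Net income = $1,425,385.00 × (1 − 0.20) = $1,140,308.00.
EPS = $1,140,308.00 ÷ 655,000 = $1.74.

$1.74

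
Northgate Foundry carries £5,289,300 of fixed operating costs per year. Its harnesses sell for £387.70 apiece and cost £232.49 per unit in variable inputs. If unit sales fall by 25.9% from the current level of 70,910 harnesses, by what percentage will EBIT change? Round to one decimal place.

Total contribution margin = 70,910 × £155.21 = £11,005,941.10.
EBIT = £11,005,941.10 − £5,289,300 = £5,716,641.10.
Degree of operating leverage = £11,005,941.10 / £5,716,641.10 = 1.9252.
%ΔEBIT = DOL × %ΔSales = 1.9252 × -25.9% = -49.9%.

-49.9%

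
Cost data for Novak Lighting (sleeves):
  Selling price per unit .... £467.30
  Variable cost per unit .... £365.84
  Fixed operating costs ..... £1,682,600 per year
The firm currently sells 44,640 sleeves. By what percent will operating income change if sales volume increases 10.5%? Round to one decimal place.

At 44,640 units, contribution = 44,640 × £101.46 = £4,529,174.40.
Subtracting fixed costs: EBIT = £4,529,174.40 − £1,682,600 = £2,846,574.40.
DOL = contribution ÷ EBIT = £4,529,174.40 ÷ £2,846,574.40 = 1.5911.
So EBIT moves 1.5911 × (+10.5%) = +16.7%.

+16.7%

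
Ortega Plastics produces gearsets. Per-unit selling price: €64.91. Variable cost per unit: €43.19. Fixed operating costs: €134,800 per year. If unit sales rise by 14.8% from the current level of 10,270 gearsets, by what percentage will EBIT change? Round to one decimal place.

+37.4%

At 10,270 units, contribution = 10,270 × €21.72 = €223,064.40.
Subtracting fixed costs: EBIT = €223,064.40 − €134,800 = €88,264.40.
Degree of operating leverage = €223,064.40 / €88,264.40 = 2.5272.
Operating income changes by 2.5272 × +14.8% = +37.4%.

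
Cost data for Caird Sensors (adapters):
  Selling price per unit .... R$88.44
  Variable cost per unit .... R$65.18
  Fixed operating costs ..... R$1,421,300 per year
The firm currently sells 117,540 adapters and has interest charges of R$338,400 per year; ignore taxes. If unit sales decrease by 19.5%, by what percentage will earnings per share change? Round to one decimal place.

Total contribution margin = 117,540 × R$23.26 = R$2,733,980.40.
Operating income = contribution − fixed costs = R$2,733,980.40 − R$1,421,300 = R$1,312,680.40.
Interest = R$338,400.00, so EBIT − I = R$974,280.40.
Degree of combined leverage = contribution ÷ (EBIT − I) = R$2,733,980.40 ÷ R$974,280.40 = 2.8062.
EPS therefore changes by 2.8062 × (-19.5%) = -54.7%.

-54.7%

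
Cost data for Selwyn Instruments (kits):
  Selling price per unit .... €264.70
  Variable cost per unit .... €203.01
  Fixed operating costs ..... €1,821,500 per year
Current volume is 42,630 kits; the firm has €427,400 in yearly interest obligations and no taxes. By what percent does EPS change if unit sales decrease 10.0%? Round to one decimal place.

-69.0%

Total contribution margin = 42,630 × €61.69 = €2,629,844.70.
Subtracting fixed costs: EBIT = €2,629,844.70 − €1,821,500 = €808,344.70.
Interest = €427,400.00, so EBIT − I = €380,944.70.
Degree of combined leverage = contribution ÷ (EBIT − I) = €2,629,844.70 ÷ €380,944.70 = 6.9035.
%ΔEPS = DCL × %ΔSales = 6.9035 × -10.0% = -69.0%.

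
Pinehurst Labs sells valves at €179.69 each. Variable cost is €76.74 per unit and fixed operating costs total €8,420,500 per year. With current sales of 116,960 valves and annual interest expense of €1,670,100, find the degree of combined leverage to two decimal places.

Total contribution margin = 116,960 × €102.95 = €12,041,032.00.
Subtracting fixed costs: EBIT = €12,041,032.00 − €8,420,500 = €3,620,532.00. Interest = €1,670,100.00.
DOL = €12,041,032.00 ÷ €3,620,532.00 = 3.3258; DFL = €3,620,532.00 ÷ €1,950,432.00 = 1.8563.
Combined leverage = 3.3258 × 1.8563 = 6.1737.

6.17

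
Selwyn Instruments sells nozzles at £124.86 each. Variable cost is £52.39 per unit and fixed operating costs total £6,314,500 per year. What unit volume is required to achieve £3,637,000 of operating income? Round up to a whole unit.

Unit CM = price − variable cost = £124.86 − £52.39 = £72.47.
Need Q such that Q × £72.47 − £6,314,500 = £3,637,000, i.e. Q = £9,951,500 / £72.47 = 137,318.89 → 137,319.

137,319 nozzles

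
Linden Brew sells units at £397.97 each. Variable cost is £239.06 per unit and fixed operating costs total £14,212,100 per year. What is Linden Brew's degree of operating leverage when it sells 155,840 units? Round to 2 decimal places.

2.35

Contribution at this volume is 155,840 × £158.91 = £24,764,534.40.
EBIT = £24,764,534.40 − £14,212,100 = £10,552,434.40.
Degree of operating leverage = £24,764,534.40 / £10,552,434.40 = 2.3468.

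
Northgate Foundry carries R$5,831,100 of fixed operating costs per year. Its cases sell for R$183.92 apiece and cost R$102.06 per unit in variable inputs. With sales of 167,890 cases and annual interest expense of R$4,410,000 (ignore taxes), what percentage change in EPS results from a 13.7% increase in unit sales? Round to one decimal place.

Contribution at this volume is 167,890 × R$81.86 = R$13,743,475.40.
EBIT = R$13,743,475.40 − R$5,831,100 = R$7,912,375.40.
Interest = R$4,410,000.00, so EBIT − I = R$3,502,375.40.
DCL = total CM / (EBIT − I) = R$13,743,475.40 / R$3,502,375.40 = 3.9240.
EPS therefore changes by 3.9240 × (+13.7%) = +53.8%.

+53.8%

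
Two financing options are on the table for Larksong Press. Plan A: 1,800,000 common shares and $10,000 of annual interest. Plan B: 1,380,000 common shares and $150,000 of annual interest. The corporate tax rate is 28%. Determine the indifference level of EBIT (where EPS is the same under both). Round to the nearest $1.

$610,000

Set EPS_A = EPS_B: (EBIT − $10,000)(1 − 0.28) ÷ 1,800,000 = (EBIT − $150,000)(1 − 0.28) ÷ 1,380,000.
The (1 − t) factor cancels: (EBIT − 10,000) × 1,380,000 = (EBIT − 150,000) × 1,800,000.
EBIT × (1,800,000 − 1,380,000) = 150,000 × 1,800,000 − 10,000 × 1,380,000 = 256,200,000,000, so EBIT = 256,200,000,000 ÷ 420,000 = 610,000.00.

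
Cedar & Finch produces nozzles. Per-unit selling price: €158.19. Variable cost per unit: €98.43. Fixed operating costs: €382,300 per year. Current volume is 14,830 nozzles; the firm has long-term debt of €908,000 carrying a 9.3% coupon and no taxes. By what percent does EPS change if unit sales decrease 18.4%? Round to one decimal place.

Total contribution margin = 14,830 × €59.76 = €886,240.80.
Subtracting fixed costs: EBIT = €886,240.80 − €382,300 = €503,940.80.
Interest = €84,444.00, so EBIT − I = €419,496.80.
Degree of combined leverage = contribution ÷ (EBIT − I) = €886,240.80 ÷ €419,496.80 = 2.1126.
%ΔEPS = DCL × %ΔSales = 2.1126 × -18.4% = -38.9%.

-38.9%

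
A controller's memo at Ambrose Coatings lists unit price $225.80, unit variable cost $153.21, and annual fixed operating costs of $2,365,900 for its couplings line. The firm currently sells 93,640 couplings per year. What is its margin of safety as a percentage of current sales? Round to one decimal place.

Each unit contributes $225.80 − $153.21 = $72.59. Break-even units = $2,365,900 ÷ $72.59 = 32,592.64; break-even revenue = 32,592.64 × $225.80 = $7,359,418.93.
Actual sales revenue = 93,640 × $225.80 = $21,143,912.00.
Margin of safety = ($21,143,912.00 − $7,359,418.93) ÷ $21,143,912.00 = 65.2%.

65.2%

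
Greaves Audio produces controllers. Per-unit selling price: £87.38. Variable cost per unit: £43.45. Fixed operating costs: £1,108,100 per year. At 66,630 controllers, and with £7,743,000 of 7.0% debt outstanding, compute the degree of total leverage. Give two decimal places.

2.29

At 66,630 units, contribution = 66,630 × £43.93 = £2,927,055.90.
EBIT = £2,927,055.90 − £1,108,100 = £1,818,955.90. Interest = £542,010.00, so EBIT − I = £1,276,945.90.
Degree of total leverage = total CM / (EBIT − interest) = £2,927,055.90 / £1,276,945.90 = 2.2922.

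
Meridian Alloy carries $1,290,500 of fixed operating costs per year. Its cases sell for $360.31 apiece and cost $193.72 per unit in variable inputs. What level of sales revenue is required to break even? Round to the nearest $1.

$2,791,164

CM per unit = $360.31 − $193.72 = $166.59; CM ratio = $166.59 / $360.31 = 0.4624.
Break-even revenue = fixed costs × price ÷ CM = $1,290,500 × $360.31 ÷ $166.59 = $2,791,164.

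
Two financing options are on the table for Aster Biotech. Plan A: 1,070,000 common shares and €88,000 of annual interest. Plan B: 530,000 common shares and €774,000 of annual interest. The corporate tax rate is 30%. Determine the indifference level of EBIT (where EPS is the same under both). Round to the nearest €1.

€1,447,296

At indifference, (EBIT − 88,000)(1 − t)/1,070,000 = (EBIT − 774,000)(1 − t)/530,000.
The (1 − t) factor cancels: (EBIT − 88,000) × 530,000 = (EBIT − 774,000) × 1,070,000.
EBIT × (1,070,000 − 530,000) = 774,000 × 1,070,000 − 88,000 × 530,000 = 781,540,000,000, so EBIT = 781,540,000,000 ÷ 540,000 = 1,447,296.30.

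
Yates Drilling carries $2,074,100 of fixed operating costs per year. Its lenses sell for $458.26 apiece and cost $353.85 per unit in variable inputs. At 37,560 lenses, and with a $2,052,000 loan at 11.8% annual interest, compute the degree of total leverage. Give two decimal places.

Contribution at this volume is 37,560 × $104.41 = $3,921,639.60.
Operating income = contribution − fixed costs = $3,921,639.60 − $2,074,100 = $1,847,539.60. Interest = $242,136.00.
DOL = $3,921,639.60 ÷ $1,847,539.60 = 2.1226; DFL = $1,847,539.60 ÷ $1,605,403.60 = 1.1508.
Combined leverage = 2.1226 × 1.1508 = 2.4427.

2.44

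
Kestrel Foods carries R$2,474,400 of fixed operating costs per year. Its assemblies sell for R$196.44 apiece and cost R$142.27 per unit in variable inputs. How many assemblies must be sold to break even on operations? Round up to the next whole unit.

Each unit contributes R$196.44 − R$142.27 = R$54.17.
Break-even volume = fixed costs ÷ CM per unit = R$2,474,400 ÷ R$54.17 = 45,678.42, so 45,679 assemblies.

45,679 assemblies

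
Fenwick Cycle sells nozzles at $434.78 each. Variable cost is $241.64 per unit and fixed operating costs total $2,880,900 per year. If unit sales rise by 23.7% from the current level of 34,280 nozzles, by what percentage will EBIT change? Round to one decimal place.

Contribution at this volume is 34,280 × $193.14 = $6,620,839.20.
EBIT = $6,620,839.20 − $2,880,900 = $3,739,939.20.
So DOL = total CM / EBIT = $6,620,839.20 / $3,739,939.20 = 1.7703.
%ΔEBIT = DOL × %ΔSales = 1.7703 × +23.7% = +42.0%.

+42.0%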